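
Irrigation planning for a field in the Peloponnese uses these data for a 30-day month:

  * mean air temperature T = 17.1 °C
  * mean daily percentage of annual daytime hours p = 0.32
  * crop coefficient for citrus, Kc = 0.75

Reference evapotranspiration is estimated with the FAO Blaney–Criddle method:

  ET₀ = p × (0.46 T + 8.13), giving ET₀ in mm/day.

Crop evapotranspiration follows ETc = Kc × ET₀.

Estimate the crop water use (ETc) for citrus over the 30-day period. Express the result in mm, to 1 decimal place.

ET₀ = 0.32 × (0.46 × 17.1 + 8.13) = 0.32 × 15.996 = 5.1187 mm/d
ETc = Kc × ET₀ = 0.75 × 5.1187 = 3.8390 mm/d
Over 30 days: 3.8390 × 30 = 115.170 mm

115.2 mm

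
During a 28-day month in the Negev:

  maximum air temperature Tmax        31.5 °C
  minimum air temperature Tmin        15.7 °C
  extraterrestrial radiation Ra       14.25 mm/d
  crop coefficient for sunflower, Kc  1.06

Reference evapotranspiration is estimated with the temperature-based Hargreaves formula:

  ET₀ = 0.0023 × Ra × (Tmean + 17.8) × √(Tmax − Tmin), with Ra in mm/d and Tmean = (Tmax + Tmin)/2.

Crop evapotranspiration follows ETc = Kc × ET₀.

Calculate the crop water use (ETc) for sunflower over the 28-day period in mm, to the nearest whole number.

160 mm

Tmean = (31.5 + 15.7)/2 = 23.60 °C
ET₀ = 0.0023 × 14.25 × (23.60 + 17.8) × √15.8 = 0.0023 × 14.25 × 41.40 × 3.9749 = 5.3935 mm/d
ETc = Kc × ET₀ = 1.06 × 5.3935 = 5.7171 mm/d
Over 28 days: 5.7171 × 28 = 160.079 mm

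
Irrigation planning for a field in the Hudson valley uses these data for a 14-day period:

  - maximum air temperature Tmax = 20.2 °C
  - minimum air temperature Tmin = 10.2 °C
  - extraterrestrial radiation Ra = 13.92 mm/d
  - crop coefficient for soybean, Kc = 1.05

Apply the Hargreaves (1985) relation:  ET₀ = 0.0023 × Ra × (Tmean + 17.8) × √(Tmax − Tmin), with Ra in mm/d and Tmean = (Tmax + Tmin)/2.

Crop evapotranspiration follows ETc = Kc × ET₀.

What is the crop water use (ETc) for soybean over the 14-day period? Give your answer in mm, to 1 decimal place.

Tmean = (20.2 + 10.2)/2 = 15.20 °C
ET₀ = 0.0023 × 13.92 × (15.20 + 17.8) × √10.0 = 0.0023 × 13.92 × 33.00 × 3.1623 = 3.3411 mm/d
ETc = Kc × ET₀ = 1.05 × 3.3411 = 3.5082 mm/d
Over 14 days: 3.5082 × 14 = 49.115 mm

49.1 mm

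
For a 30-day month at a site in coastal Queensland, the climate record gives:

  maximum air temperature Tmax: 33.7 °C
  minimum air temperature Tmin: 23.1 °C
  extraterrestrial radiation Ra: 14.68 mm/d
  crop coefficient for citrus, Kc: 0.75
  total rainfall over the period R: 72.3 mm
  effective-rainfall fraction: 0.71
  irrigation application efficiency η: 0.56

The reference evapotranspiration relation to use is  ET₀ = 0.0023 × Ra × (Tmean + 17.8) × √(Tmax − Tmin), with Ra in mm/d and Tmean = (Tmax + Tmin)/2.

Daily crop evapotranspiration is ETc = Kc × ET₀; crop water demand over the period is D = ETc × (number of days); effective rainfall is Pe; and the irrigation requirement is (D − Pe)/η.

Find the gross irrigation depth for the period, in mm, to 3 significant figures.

Tmean = (33.7 + 23.1)/2 = 28.40 °C
ET₀ = 0.0023 × 14.68 × (28.40 + 17.8) × √10.6 = 0.0023 × 14.68 × 46.20 × 3.2558 = 5.0787 mm/d
ETc = Kc × ET₀ = 0.75 × 5.0787 = 3.8090 mm/d
Crop demand D = ETc × 30 d = 3.8090 × 30 = 114.270 mm
Pe = 0.71 × 72.3 = 51.333 mm
D − Pe = 114.270 − 51.333 = 62.937 mm
Gross irrigation = 62.937 / 0.56 = 112.388 mm

112 mm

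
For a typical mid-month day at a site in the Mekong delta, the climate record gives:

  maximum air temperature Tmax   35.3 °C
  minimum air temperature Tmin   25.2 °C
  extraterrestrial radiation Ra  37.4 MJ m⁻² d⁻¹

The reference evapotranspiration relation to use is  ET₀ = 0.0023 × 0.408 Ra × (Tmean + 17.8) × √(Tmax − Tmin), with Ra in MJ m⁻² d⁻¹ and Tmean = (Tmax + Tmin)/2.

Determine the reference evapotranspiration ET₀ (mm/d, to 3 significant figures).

5.36 mm/d

Tmean = (35.3 + 25.2)/2 = 30.25 °C
0.408 Ra = 0.408 × 37.4 = 15.2592 mm/d equivalent
ET₀ = 0.0023 × 15.2592 × (30.25 + 17.8) × √10.1 = 0.0023 × 15.2592 × 48.05 × 3.1780 = 5.3593 mm/d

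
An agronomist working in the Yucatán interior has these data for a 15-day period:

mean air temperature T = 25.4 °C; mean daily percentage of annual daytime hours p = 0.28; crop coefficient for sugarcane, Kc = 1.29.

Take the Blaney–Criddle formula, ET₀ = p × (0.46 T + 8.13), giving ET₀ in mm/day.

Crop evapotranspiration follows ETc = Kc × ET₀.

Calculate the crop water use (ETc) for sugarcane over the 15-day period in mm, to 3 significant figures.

ET₀ = 0.28 × (0.46 × 25.4 + 8.13) = 0.28 × 19.814 = 5.5479 mm/d
ETc = Kc × ET₀ = 1.29 × 5.5479 = 7.1568 mm/d
Over 15 days: 7.1568 × 15 = 107.352 mm

107 mm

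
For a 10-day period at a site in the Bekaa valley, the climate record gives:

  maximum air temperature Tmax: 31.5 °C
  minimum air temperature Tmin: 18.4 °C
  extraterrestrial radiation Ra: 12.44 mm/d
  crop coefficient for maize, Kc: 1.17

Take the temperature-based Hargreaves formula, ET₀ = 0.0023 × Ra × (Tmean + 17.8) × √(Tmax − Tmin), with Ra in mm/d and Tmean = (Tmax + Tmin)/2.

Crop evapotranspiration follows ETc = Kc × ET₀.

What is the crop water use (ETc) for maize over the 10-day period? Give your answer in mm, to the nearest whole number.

52 mm

Tmean = (31.5 + 18.4)/2 = 24.95 °C
ET₀ = 0.0023 × 12.44 × (24.95 + 17.8) × √13.1 = 0.0023 × 12.44 × 42.75 × 3.6194 = 4.4271 mm/d
ETc = Kc × ET₀ = 1.17 × 4.4271 = 5.1797 mm/d
Over 10 days: 5.1797 × 10 = 51.797 mm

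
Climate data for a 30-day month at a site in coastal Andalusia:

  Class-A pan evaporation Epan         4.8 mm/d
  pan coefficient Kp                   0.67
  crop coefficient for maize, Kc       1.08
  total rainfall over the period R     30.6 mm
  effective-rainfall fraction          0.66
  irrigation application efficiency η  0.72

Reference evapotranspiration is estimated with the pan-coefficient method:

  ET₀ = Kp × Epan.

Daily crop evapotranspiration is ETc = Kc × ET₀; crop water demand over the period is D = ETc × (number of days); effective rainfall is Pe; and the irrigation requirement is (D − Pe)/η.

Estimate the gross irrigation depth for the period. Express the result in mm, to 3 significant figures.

ET₀ = 0.67 × 4.8 = 3.2160 mm/d
ETc = Kc × ET₀ = 1.08 × 3.2160 = 3.4733 mm/d
Crop demand D = ETc × 30 d = 3.4733 × 30 = 104.199 mm
Pe = 0.66 × 30.6 = 20.196 mm
D − Pe = 104.199 − 20.196 = 84.003 mm
Gross irrigation = 84.003 / 0.72 = 116.671 mm

117 mm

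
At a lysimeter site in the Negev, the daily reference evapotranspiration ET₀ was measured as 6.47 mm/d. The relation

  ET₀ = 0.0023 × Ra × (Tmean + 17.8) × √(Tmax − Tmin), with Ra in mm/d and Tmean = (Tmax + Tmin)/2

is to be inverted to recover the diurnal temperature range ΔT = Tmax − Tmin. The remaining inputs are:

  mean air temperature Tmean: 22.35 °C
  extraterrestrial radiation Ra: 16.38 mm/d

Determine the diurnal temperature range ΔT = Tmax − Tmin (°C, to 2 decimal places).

√ΔT = ET₀ / [0.0023 × Ra × (Tmean+17.8)] = 6.47 / (0.0023 × 16.38 × 40.15) = 4.2774
ΔT = 4.2774² = 18.296 °C

18.30 °C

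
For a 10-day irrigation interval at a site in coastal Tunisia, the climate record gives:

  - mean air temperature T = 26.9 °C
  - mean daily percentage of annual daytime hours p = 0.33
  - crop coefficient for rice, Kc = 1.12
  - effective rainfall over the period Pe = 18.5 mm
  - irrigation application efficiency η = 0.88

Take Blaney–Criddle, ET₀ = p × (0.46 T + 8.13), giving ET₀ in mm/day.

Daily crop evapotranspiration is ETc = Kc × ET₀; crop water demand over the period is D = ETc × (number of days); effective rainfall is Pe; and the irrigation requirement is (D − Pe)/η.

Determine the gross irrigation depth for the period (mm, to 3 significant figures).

65.1 mm

ET₀ = 0.33 × (0.46 × 26.9 + 8.13) = 0.33 × 20.504 = 6.7663 mm/d
ETc = Kc × ET₀ = 1.12 × 6.7663 = 7.5783 mm/d
Crop demand D = ETc × 10 d = 7.5783 × 10 = 75.783 mm
D − Pe = 75.783 − 18.5 = 57.283 mm
Gross irrigation = 57.283 / 0.88 = 65.094 mm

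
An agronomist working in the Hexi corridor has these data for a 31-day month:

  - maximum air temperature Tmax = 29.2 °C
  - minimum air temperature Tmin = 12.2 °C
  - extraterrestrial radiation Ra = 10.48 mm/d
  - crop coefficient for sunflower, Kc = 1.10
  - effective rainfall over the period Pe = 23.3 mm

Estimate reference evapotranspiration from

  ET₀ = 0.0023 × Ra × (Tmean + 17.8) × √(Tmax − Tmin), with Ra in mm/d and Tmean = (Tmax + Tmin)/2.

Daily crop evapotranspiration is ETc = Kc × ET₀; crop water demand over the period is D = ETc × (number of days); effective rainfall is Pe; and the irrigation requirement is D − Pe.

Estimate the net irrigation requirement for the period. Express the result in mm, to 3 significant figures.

107 mm

Tmean = (29.2 + 12.2)/2 = 20.70 °C
ET₀ = 0.0023 × 10.48 × (20.70 + 17.8) × √17.0 = 0.0023 × 10.48 × 38.50 × 4.1231 = 3.8263 mm/d
ETc = Kc × ET₀ = 1.10 × 3.8263 = 4.2089 mm/d
Crop demand D = ETc × 31 d = 4.2089 × 31 = 130.476 mm
D − Pe = 130.476 − 23.3 = 107.176 mm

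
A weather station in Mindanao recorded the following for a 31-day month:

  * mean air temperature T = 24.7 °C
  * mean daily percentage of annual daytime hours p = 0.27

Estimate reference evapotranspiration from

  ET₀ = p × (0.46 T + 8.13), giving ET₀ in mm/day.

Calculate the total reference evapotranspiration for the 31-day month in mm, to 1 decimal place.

163.1 mm

ET₀ = 0.27 × (0.46 × 24.7 + 8.13) = 0.27 × 19.492 = 5.2628 mm/d
Monthly total = 5.2628 × 31 = 163.147 mm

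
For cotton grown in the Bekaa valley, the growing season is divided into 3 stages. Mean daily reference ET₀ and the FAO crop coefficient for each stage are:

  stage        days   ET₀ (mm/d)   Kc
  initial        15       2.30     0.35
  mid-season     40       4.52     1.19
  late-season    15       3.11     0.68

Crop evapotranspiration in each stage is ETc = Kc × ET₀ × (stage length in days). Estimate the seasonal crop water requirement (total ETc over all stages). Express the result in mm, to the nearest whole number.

initial: 0.35 × 2.30 × 15 = 12.08 mm
mid-season: 1.19 × 4.52 × 40 = 215.15 mm
late-season: 0.68 × 3.11 × 15 = 31.72 mm
Seasonal total = 258.95 mm

259 mm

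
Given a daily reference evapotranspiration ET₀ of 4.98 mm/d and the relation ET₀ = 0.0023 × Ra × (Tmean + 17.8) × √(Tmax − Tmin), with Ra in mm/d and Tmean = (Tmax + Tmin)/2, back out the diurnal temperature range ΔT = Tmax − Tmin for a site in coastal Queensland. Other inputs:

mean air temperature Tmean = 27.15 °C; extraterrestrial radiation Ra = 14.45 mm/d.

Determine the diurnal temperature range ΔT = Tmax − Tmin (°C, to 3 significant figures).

√ΔT = ET₀ / [0.0023 × Ra × (Tmean+17.8)] = 4.98 / (0.0023 × 14.45 × 44.95) = 3.3335
ΔT = 3.3335² = 11.112 °C

11.1 °C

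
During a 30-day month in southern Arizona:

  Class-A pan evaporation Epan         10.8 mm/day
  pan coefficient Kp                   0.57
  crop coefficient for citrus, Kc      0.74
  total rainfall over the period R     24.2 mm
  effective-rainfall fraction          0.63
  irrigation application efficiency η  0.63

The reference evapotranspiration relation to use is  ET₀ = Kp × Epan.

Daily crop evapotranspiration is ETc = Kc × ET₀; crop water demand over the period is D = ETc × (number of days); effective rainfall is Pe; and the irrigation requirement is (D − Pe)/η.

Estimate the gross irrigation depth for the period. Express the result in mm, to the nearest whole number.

193 mm

ET₀ = 0.57 × 10.8 = 6.1560 mm/d
ETc = Kc × ET₀ = 0.74 × 6.1560 = 4.5554 mm/d
Crop demand D = ETc × 30 d = 4.5554 × 30 = 136.662 mm
Pe = 0.63 × 24.2 = 15.246 mm
D − Pe = 136.662 − 15.246 = 121.416 mm
Gross irrigation = 121.416 / 0.63 = 192.724 mm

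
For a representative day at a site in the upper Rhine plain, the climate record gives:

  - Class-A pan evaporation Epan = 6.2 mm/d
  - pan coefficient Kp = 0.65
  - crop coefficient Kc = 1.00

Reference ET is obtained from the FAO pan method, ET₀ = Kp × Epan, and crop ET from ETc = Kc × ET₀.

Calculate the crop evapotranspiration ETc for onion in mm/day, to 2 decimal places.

4.03 mm/day

ET₀ = 0.65 × 6.2 = 4.0300 mm/d
ETc = Kc × ET₀ = 1.00 × 4.0300 = 4.0300 mm/d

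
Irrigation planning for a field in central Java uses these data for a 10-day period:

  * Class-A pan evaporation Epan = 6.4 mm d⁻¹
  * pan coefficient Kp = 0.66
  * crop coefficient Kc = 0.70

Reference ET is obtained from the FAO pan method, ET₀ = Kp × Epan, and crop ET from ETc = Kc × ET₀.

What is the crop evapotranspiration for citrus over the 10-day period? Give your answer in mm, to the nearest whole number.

ET₀ = 0.66 × 6.4 = 4.2240 mm/d
ETc = Kc × ET₀ = 0.70 × 4.2240 = 2.9568 mm/d
Over 10 days: 2.9568 × 10 = 29.568 mm

30 mm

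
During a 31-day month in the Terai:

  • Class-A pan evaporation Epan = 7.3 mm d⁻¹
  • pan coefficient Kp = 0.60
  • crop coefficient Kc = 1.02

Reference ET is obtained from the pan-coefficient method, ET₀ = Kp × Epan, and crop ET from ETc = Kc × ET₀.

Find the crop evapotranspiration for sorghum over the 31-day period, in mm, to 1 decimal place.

ET₀ = 0.60 × 7.3 = 4.3800 mm/d
ETc = Kc × ET₀ = 1.02 × 4.3800 = 4.4676 mm/d
Over 31 days: 4.4676 × 31 = 138.496 mm

138.5 mm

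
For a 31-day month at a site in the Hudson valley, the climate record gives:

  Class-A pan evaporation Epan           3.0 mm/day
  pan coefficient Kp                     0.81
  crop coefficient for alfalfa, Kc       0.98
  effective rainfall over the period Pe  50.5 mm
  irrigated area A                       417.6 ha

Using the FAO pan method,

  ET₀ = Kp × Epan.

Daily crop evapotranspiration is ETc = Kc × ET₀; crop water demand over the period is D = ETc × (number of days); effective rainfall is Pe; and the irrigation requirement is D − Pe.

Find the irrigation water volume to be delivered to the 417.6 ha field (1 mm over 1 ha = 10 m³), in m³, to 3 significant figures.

97400 m³

ET₀ = 0.81 × 3.0 = 2.4300 mm/d
ETc = Kc × ET₀ = 0.98 × 2.4300 = 2.3814 mm/d
Crop demand D = ETc × 31 d = 2.3814 × 31 = 73.823 mm
D − Pe = 73.823 − 50.5 = 23.323 mm
Volume = 23.323 mm × 417.6 ha × 10 = 97396.8 m³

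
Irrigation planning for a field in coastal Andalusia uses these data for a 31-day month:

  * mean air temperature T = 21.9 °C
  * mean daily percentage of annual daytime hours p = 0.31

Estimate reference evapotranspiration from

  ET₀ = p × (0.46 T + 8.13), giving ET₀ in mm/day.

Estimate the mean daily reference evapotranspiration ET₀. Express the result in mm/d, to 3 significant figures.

ET₀ = 0.31 × (0.46 × 21.9 + 8.13) = 0.31 × 18.204 = 5.6432 mm/d

5.64 mm/d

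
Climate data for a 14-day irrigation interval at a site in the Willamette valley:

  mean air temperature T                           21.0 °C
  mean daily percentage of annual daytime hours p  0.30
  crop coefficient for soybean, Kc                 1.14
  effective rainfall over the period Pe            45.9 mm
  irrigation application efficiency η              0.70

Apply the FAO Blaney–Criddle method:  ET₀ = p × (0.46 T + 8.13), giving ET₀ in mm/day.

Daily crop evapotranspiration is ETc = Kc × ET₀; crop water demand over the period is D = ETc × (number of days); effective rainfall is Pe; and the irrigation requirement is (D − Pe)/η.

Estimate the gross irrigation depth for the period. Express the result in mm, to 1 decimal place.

56.1 mm

ET₀ = 0.30 × (0.46 × 21.0 + 8.13) = 0.30 × 17.790 = 5.3370 mm/d
ETc = Kc × ET₀ = 1.14 × 5.3370 = 6.0842 mm/d
Crop demand D = ETc × 14 d = 6.0842 × 14 = 85.179 mm
D − Pe = 85.179 − 45.9 = 39.279 mm
Gross irrigation = 39.279 / 0.70 = 56.113 mm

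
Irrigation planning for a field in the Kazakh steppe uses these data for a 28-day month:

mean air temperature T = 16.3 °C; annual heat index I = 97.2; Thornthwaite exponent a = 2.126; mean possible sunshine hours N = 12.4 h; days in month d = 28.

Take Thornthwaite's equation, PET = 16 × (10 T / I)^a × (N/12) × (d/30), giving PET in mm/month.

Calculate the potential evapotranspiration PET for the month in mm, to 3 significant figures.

10T/I = 10 × 16.3 / 97.2 = 1.6770
(10T/I)^a = 1.6770^2.126 = 3.0016
Uncorrected PET = 16 × 3.0016 = 48.026 mm
Correction = (N/12)(d/30) = (12.4/12)(28/30) = 0.9644
PET = 48.026 × 0.9644 = 46.316 mm/month

46.3 mm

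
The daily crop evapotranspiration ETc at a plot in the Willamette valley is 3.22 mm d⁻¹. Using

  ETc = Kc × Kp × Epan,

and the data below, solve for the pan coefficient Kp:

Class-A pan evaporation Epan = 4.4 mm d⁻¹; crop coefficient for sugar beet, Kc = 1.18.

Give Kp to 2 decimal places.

ETc = Kc × Kp × Epan  ⇒  Kp = ETc / (Kc × Epan)
Kp = 3.22 / (1.18 × 4.4) = 3.22 / 5.192 = 0.6202

0.62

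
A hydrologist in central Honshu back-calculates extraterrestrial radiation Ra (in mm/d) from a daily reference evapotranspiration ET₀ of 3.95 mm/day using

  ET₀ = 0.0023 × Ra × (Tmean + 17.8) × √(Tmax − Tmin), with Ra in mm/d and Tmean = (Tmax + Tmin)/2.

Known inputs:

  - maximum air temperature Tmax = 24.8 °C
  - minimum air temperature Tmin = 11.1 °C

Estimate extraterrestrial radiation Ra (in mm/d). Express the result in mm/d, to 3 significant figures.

13.0 mm/d

Tmean = 17.95 °C; √ΔT = 3.7014
Ra = ET₀ / [0.0023 × (Tmean+17.8) × √ΔT] = 3.95 / (0.0023 × 35.75 × 3.7014) = 12.979 mm/d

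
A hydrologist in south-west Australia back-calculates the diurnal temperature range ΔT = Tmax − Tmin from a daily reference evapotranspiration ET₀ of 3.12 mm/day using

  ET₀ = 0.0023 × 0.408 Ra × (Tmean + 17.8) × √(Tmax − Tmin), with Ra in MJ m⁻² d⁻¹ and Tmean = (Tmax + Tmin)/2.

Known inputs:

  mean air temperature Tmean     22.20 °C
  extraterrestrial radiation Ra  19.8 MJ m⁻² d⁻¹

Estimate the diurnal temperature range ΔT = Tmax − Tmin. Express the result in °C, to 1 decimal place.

√ΔT = ET₀ / [0.0023 × 0.408 × Ra × (Tmean+17.8)] = 3.12 / (0.0023 × 8.0784 × 40.00) = 4.1980
ΔT = 4.1980² = 17.623 °C

17.6 °C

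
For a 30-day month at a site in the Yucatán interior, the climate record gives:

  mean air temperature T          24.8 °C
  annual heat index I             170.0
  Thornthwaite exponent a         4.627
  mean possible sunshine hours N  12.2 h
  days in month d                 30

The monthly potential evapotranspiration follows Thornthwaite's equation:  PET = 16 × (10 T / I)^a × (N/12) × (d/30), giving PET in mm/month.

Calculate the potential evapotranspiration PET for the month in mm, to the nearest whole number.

10T/I = 10 × 24.8 / 170.0 = 1.4588
(10T/I)^a = 1.4588^4.627 = 5.7386
Uncorrected PET = 16 × 5.7386 = 91.818 mm
Correction = (N/12)(d/30) = (12.2/12)(30/30) = 1.0167
PET = 91.818 × 1.0167 = 93.351 mm/month

93 mm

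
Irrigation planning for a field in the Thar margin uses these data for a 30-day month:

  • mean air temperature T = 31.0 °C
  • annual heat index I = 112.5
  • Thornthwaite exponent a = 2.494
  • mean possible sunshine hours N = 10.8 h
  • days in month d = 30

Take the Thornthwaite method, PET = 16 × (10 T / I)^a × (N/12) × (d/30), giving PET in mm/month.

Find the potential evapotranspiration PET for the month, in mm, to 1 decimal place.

180.4 mm

10T/I = 10 × 31.0 / 112.5 = 2.7556
(10T/I)^a = 2.7556^2.494 = 12.5285
Uncorrected PET = 16 × 12.5285 = 200.456 mm
Correction = (N/12)(d/30) = (10.8/12)(30/30) = 0.9000
PET = 200.456 × 0.9000 = 180.410 mm/month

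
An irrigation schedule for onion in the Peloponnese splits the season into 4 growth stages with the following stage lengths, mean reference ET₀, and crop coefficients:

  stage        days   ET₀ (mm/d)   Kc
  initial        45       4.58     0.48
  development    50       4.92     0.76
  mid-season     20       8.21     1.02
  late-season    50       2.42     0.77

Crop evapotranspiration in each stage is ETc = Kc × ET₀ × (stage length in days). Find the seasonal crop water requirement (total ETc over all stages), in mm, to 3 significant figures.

547 mm

initial: 0.48 × 4.58 × 45 = 98.93 mm
development: 0.76 × 4.92 × 50 = 186.96 mm
mid-season: 1.02 × 8.21 × 20 = 167.48 mm
late-season: 0.77 × 2.42 × 50 = 93.17 mm
Seasonal total = 546.54 mm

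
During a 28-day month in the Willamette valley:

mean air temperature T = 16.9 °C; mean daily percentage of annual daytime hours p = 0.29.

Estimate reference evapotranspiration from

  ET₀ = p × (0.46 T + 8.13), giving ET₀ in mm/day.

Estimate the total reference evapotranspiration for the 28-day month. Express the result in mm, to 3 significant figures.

ET₀ = 0.29 × (0.46 × 16.9 + 8.13) = 0.29 × 15.904 = 4.6122 mm/d
Monthly total = 4.6122 × 28 = 129.142 mm

129 mm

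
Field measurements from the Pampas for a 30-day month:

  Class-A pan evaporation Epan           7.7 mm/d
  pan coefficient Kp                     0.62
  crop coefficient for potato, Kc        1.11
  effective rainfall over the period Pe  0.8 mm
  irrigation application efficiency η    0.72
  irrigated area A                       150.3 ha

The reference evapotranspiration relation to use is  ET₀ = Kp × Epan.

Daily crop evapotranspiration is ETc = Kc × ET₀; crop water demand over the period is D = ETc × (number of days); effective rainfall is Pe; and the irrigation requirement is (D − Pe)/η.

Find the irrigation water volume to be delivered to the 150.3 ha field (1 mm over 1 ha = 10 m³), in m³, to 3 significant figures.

ET₀ = 0.62 × 7.7 = 4.7740 mm/d
ETc = Kc × ET₀ = 1.11 × 4.7740 = 5.2991 mm/d
Crop demand D = ETc × 30 d = 5.2991 × 30 = 158.973 mm
D − Pe = 158.973 − 0.8 = 158.173 mm
Gross irrigation = 158.173 / 0.72 = 219.685 mm
Volume = 219.685 mm × 150.3 ha × 10 = 330186.6 m³

330000 m³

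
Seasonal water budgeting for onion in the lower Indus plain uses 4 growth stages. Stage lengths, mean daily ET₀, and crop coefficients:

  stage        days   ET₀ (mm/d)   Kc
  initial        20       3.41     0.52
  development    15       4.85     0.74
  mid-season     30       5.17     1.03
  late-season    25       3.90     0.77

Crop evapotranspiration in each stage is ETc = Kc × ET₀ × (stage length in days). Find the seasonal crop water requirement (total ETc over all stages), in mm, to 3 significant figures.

324 mm

initial: 0.52 × 3.41 × 20 = 35.46 mm
development: 0.74 × 4.85 × 15 = 53.84 mm
mid-season: 1.03 × 5.17 × 30 = 159.75 mm
late-season: 0.77 × 3.90 × 25 = 75.08 mm
Seasonal total = 324.13 mm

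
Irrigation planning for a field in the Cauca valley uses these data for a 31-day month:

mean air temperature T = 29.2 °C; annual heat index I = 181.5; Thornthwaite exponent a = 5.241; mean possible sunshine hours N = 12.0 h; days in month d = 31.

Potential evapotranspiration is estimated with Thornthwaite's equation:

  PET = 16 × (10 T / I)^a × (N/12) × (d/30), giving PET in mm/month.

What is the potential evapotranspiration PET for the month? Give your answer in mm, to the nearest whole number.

200 mm

10T/I = 10 × 29.2 / 181.5 = 1.6088
(10T/I)^a = 1.6088^5.241 = 12.0859
Uncorrected PET = 16 × 12.0859 = 193.374 mm
Correction = (N/12)(d/30) = (12.0/12)(31/30) = 1.0333
PET = 193.374 × 1.0333 = 199.813 mm/month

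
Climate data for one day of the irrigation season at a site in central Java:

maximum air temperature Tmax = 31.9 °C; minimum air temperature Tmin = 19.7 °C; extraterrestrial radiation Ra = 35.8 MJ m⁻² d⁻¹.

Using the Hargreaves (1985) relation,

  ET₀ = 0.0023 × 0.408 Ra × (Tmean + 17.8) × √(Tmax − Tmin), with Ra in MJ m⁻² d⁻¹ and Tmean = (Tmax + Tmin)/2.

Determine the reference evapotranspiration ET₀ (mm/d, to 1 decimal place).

Tmean = (31.9 + 19.7)/2 = 25.80 °C
0.408 Ra = 0.408 × 35.8 = 14.6064 mm/d equivalent
ET₀ = 0.0023 × 14.6064 × (25.80 + 17.8) × √12.2 = 0.0023 × 14.6064 × 43.60 × 3.4928 = 5.1160 mm/d

5.1 mm/d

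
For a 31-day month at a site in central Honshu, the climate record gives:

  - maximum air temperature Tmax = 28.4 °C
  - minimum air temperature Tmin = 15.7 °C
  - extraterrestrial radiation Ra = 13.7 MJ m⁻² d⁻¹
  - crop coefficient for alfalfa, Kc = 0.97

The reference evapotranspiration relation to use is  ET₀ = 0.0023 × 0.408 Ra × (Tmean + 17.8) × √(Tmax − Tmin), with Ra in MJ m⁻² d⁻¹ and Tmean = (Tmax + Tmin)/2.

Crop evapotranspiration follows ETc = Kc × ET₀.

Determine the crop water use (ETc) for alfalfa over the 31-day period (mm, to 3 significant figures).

54.9 mm

Tmean = (28.4 + 15.7)/2 = 22.05 °C
0.408 Ra = 0.408 × 13.7 = 5.5896 mm/d equivalent
ET₀ = 0.0023 × 5.5896 × (22.05 + 17.8) × √12.7 = 0.0023 × 5.5896 × 39.85 × 3.5637 = 1.8257 mm/d
ETc = Kc × ET₀ = 0.97 × 1.8257 = 1.7709 mm/d
Over 31 days: 1.7709 × 31 = 54.898 mm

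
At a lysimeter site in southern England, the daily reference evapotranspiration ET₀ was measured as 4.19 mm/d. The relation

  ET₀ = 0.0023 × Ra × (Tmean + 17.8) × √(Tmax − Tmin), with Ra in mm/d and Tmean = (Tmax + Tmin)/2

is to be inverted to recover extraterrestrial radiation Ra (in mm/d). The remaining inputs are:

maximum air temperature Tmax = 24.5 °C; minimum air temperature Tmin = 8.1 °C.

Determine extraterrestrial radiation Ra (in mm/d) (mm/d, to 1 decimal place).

13.2 mm/d

Tmean = 16.30 °C; √ΔT = 4.0497
Ra = ET₀ / [0.0023 × (Tmean+17.8) × √ΔT] = 4.19 / (0.0023 × 34.10 × 4.0497) = 13.192 mm/d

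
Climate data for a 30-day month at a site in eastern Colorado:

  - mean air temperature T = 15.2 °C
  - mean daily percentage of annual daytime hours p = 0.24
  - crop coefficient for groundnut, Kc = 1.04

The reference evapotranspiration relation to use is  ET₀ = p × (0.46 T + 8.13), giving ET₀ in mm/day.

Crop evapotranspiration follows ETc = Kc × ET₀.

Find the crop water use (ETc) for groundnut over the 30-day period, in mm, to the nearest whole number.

ET₀ = 0.24 × (0.46 × 15.2 + 8.13) = 0.24 × 15.122 = 3.6293 mm/d
ETc = Kc × ET₀ = 1.04 × 3.6293 = 3.7745 mm/d
Over 30 days: 3.7745 × 30 = 113.235 mm

113 mm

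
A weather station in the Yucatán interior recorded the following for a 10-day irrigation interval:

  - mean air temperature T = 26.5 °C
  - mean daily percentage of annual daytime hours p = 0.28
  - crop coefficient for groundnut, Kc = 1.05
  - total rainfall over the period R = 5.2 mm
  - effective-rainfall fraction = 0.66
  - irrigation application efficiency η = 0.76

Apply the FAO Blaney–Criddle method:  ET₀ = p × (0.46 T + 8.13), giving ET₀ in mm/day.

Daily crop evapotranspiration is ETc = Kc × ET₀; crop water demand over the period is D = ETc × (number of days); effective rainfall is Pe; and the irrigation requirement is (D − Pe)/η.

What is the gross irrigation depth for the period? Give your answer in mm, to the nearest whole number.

ET₀ = 0.28 × (0.46 × 26.5 + 8.13) = 0.28 × 20.320 = 5.6896 mm/d
ETc = Kc × ET₀ = 1.05 × 5.6896 = 5.9741 mm/d
Crop demand D = ETc × 10 d = 5.9741 × 10 = 59.741 mm
Pe = 0.66 × 5.2 = 3.432 mm
D − Pe = 59.741 − 3.432 = 56.309 mm
Gross irrigation = 56.309 / 0.76 = 74.091 mm

74 mm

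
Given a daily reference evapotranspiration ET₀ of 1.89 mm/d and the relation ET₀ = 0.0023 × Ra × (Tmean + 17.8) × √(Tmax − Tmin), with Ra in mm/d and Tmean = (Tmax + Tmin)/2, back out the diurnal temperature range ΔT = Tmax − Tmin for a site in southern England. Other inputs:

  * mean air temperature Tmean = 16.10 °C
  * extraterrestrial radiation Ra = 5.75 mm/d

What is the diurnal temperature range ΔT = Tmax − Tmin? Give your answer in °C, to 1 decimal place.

17.8 °C

√ΔT = ET₀ / [0.0023 × Ra × (Tmean+17.8)] = 1.89 / (0.0023 × 5.75 × 33.90) = 4.2157
ΔT = 4.2157² = 17.772 °C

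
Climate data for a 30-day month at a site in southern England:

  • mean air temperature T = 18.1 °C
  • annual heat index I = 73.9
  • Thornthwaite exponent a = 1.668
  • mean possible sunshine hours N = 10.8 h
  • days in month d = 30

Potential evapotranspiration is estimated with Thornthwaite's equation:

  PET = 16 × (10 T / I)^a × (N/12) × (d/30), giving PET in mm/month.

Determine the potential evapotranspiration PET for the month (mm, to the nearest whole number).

64 mm

10T/I = 10 × 18.1 / 73.9 = 2.4493
(10T/I)^a = 2.4493^1.668 = 4.4558
Uncorrected PET = 16 × 4.4558 = 71.293 mm
Correction = (N/12)(d/30) = (10.8/12)(30/30) = 0.9000
PET = 71.293 × 0.9000 = 64.164 mm/month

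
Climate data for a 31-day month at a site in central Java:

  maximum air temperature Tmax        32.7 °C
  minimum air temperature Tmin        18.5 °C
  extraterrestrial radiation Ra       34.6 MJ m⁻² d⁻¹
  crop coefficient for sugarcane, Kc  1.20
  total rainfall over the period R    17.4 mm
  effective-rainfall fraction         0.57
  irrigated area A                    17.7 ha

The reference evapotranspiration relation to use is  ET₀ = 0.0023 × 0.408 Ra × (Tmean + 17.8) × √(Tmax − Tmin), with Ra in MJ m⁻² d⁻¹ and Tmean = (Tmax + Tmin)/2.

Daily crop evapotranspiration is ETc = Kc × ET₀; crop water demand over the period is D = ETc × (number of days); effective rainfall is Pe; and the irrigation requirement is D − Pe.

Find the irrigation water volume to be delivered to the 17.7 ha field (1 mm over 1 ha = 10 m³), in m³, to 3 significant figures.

33200 m³

Tmean = (32.7 + 18.5)/2 = 25.60 °C
0.408 Ra = 0.408 × 34.6 = 14.1168 mm/d equivalent
ET₀ = 0.0023 × 14.1168 × (25.60 + 17.8) × √14.2 = 0.0023 × 14.1168 × 43.40 × 3.7683 = 5.3101 mm/d
ETc = Kc × ET₀ = 1.20 × 5.3101 = 6.3721 mm/d
Crop demand D = ETc × 31 d = 6.3721 × 31 = 197.535 mm
Pe = 0.57 × 17.4 = 9.918 mm
D − Pe = 197.535 − 9.918 = 187.617 mm
Volume = 187.617 mm × 17.7 ha × 10 = 33208.2 m³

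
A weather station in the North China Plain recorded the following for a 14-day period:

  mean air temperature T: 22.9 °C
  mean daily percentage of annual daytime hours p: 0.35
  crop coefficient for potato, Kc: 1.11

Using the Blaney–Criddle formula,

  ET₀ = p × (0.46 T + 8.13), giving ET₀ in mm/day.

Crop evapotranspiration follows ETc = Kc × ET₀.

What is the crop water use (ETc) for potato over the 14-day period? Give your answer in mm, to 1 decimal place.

101.5 mm

ET₀ = 0.35 × (0.46 × 22.9 + 8.13) = 0.35 × 18.664 = 6.5324 mm/d
ETc = Kc × ET₀ = 1.11 × 6.5324 = 7.2510 mm/d
Over 14 days: 7.2510 × 14 = 101.514 mm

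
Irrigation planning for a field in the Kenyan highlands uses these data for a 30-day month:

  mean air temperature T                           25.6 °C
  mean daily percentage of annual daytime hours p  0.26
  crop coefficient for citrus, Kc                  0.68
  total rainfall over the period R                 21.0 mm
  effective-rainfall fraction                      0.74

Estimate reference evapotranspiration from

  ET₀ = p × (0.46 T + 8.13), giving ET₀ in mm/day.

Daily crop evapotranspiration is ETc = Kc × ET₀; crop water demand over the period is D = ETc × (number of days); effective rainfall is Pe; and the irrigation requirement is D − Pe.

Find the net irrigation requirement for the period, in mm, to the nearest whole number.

90 mm

ET₀ = 0.26 × (0.46 × 25.6 + 8.13) = 0.26 × 19.906 = 5.1756 mm/d
ETc = Kc × ET₀ = 0.68 × 5.1756 = 3.5194 mm/d
Crop demand D = ETc × 30 d = 3.5194 × 30 = 105.582 mm
Pe = 0.74 × 21.0 = 15.540 mm
D − Pe = 105.582 − 15.540 = 90.042 mm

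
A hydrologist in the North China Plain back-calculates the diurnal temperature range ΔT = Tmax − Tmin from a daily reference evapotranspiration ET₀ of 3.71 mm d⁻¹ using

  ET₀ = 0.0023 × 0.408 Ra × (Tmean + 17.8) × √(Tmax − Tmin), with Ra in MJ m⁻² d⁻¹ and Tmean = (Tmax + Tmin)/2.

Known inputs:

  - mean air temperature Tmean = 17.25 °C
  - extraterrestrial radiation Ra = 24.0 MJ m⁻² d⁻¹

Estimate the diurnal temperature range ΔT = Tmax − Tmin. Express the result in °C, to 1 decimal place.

22.1 °C

√ΔT = ET₀ / [0.0023 × 0.408 × Ra × (Tmean+17.8)] = 3.71 / (0.0023 × 9.7920 × 35.05) = 4.6999
ΔT = 4.6999² = 22.089 °C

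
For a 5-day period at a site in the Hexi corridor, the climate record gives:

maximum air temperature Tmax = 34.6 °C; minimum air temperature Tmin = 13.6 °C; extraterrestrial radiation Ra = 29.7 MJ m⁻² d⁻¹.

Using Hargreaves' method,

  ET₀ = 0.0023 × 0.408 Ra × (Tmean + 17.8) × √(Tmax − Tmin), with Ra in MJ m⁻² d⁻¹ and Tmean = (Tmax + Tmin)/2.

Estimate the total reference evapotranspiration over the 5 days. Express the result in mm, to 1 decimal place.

26.8 mm

Tmean = (34.6 + 13.6)/2 = 24.10 °C
0.408 Ra = 0.408 × 29.7 = 12.1176 mm/d equivalent
ET₀ = 0.0023 × 12.1176 × (24.10 + 17.8) × √21.0 = 0.0023 × 12.1176 × 41.90 × 4.5826 = 5.3514 mm/d
Over 5 days: 5.3514 × 5 = 26.757 mm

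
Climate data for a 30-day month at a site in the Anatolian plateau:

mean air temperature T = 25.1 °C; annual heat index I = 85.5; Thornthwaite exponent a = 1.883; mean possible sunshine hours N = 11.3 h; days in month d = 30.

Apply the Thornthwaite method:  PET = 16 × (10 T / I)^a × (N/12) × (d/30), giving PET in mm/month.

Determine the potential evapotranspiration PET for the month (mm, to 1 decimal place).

10T/I = 10 × 25.1 / 85.5 = 2.9357
(10T/I)^a = 2.9357^1.883 = 7.5980
Uncorrected PET = 16 × 7.5980 = 121.568 mm
Correction = (N/12)(d/30) = (11.3/12)(30/30) = 0.9417
PET = 121.568 × 0.9417 = 114.481 mm/month

114.5 mm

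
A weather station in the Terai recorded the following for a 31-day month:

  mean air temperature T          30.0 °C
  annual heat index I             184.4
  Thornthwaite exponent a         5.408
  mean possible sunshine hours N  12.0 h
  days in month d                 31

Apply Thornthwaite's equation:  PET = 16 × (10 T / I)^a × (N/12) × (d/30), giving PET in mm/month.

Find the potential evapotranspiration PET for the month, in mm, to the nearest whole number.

10T/I = 10 × 30.0 / 184.4 = 1.6269
(10T/I)^a = 1.6269^5.408 = 13.9008
Uncorrected PET = 16 × 13.9008 = 222.413 mm
Correction = (N/12)(d/30) = (12.0/12)(31/30) = 1.0333
PET = 222.413 × 1.0333 = 229.819 mm/month

230 mm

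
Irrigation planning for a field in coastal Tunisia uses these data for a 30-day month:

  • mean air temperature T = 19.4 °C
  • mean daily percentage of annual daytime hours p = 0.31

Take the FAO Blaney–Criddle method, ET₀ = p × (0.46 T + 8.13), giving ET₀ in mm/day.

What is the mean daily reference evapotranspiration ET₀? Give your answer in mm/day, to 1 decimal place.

5.3 mm/day

ET₀ = 0.31 × (0.46 × 19.4 + 8.13) = 0.31 × 17.054 = 5.2867 mm/d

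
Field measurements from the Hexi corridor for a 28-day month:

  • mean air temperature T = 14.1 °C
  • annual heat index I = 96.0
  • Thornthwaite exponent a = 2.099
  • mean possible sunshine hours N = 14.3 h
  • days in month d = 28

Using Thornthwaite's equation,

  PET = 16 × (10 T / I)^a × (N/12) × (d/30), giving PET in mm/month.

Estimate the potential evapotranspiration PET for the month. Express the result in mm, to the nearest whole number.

10T/I = 10 × 14.1 / 96.0 = 1.4688
(10T/I)^a = 1.4688^2.099 = 2.2411
Uncorrected PET = 16 × 2.2411 = 35.858 mm
Correction = (N/12)(d/30) = (14.3/12)(28/30) = 1.1122
PET = 35.858 × 1.1122 = 39.881 mm/month

40 mm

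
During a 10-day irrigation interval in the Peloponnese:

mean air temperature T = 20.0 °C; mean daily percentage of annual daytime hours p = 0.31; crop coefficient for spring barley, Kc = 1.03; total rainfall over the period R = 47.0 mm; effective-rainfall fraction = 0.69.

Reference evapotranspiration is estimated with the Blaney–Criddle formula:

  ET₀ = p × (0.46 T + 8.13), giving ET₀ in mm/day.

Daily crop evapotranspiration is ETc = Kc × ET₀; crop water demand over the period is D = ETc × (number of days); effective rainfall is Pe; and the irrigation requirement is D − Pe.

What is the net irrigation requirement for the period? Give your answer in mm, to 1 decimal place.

ET₀ = 0.31 × (0.46 × 20.0 + 8.13) = 0.31 × 17.330 = 5.3723 mm/d
ETc = Kc × ET₀ = 1.03 × 5.3723 = 5.5335 mm/d
Crop demand D = ETc × 10 d = 5.5335 × 10 = 55.335 mm
Pe = 0.69 × 47.0 = 32.430 mm
D − Pe = 55.335 − 32.430 = 22.905 mm

22.9 mm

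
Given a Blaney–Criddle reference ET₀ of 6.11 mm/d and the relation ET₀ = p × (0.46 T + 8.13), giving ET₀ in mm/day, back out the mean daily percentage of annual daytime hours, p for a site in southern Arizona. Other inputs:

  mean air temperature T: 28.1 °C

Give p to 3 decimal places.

0.290

p = ET₀ / (0.46 T + 8.13) = 6.11 / (0.46 × 28.1 + 8.13) = 6.11 / 21.056 = 0.2902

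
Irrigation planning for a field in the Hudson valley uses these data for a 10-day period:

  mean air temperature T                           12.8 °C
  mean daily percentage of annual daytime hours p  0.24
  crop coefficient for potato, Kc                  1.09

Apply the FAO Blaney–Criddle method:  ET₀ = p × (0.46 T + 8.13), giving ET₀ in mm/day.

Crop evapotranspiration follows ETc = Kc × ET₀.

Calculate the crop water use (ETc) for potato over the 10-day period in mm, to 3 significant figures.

36.7 mm

ET₀ = 0.24 × (0.46 × 12.8 + 8.13) = 0.24 × 14.018 = 3.3643 mm/d
ETc = Kc × ET₀ = 1.09 × 3.3643 = 3.6671 mm/d
Over 10 days: 3.6671 × 10 = 36.671 mm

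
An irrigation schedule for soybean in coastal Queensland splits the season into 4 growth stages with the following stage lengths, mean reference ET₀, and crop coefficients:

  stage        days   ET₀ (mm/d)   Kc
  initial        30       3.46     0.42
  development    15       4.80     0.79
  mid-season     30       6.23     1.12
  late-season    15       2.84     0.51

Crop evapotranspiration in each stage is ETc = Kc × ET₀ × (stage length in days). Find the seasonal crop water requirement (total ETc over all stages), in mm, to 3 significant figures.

332 mm

initial: 0.42 × 3.46 × 30 = 43.60 mm
development: 0.79 × 4.80 × 15 = 56.88 mm
mid-season: 1.12 × 6.23 × 30 = 209.33 mm
late-season: 0.51 × 2.84 × 15 = 21.73 mm
Seasonal total = 331.54 mm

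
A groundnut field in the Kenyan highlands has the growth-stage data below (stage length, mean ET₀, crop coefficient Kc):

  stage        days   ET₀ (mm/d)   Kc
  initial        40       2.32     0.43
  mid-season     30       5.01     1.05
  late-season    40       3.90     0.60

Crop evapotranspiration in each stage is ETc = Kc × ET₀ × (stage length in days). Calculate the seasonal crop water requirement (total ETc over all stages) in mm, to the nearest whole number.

initial: 0.43 × 2.32 × 40 = 39.90 mm
mid-season: 1.05 × 5.01 × 30 = 157.82 mm
late-season: 0.60 × 3.90 × 40 = 93.60 mm
Seasonal total = 291.32 mm

291 mm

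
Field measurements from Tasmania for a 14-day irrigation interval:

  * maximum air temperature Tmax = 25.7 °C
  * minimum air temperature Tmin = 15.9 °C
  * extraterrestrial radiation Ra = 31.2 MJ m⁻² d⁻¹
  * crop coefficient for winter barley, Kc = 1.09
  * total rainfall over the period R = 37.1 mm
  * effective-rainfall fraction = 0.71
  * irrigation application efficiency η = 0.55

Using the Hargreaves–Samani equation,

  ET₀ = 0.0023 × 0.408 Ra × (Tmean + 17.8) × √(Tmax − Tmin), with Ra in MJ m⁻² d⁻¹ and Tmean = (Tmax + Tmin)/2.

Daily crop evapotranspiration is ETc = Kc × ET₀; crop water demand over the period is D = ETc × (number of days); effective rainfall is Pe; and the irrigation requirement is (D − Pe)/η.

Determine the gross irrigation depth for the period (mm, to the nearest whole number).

Tmean = (25.7 + 15.9)/2 = 20.80 °C
0.408 Ra = 0.408 × 31.2 = 12.7296 mm/d equivalent
ET₀ = 0.0023 × 12.7296 × (20.80 + 17.8) × √9.8 = 0.0023 × 12.7296 × 38.60 × 3.1305 = 3.5379 mm/d
ETc = Kc × ET₀ = 1.09 × 3.5379 = 3.8563 mm/d
Crop demand D = ETc × 14 d = 3.8563 × 14 = 53.988 mm
Pe = 0.71 × 37.1 = 26.341 mm
D − Pe = 53.988 − 26.341 = 27.647 mm
Gross irrigation = 27.647 / 0.55 = 50.267 mm

50 mm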